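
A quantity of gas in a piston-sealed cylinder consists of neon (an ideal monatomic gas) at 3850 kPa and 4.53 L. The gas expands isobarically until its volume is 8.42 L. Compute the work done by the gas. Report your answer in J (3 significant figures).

Isobaric: W = P ΔV.
W = (3850 kPa)(8.42 − 4.53 L) = (3850)(3.89) = 14976 J.

W ≈ 15000 J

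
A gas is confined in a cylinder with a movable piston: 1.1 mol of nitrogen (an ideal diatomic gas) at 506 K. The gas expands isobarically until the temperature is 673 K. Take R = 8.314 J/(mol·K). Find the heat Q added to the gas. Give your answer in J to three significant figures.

Q ≈ 5350 J

Isobaric: W = nRΔT = (1.1)(8.314)(167) = 1527 J.
ΔU = nCᵥΔT with Cᵥ = 5R/2: ΔU = (1.1)(20.79)(167) = 3818 J.
Q = ΔU + W = 3818 + 1527 = 5345 J.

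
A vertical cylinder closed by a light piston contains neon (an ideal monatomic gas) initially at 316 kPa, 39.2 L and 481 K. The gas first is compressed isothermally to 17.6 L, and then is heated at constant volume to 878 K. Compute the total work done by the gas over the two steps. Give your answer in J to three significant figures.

Step 1 (isothermal): W = P₁V₁ ln(V₂/V₁) = (12387) ln(17.6/39.2) = -9919 J.
Step 2 (isochoric): W = 0 (constant volume).
W_total = -9919 + 0 = -9919 J.

W_total ≈ -9920 J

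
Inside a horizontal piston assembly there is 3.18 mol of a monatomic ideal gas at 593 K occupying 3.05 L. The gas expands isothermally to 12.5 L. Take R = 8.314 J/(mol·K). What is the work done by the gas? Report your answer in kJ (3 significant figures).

W ≈ 22.1 kJ

Isothermal: W = nRT ln(V₂/V₁).
W = (3.18)(8.314)(593) × ln(12.5/3.05)
  = 15678 × 1.411
W_by_gas = 22115 J.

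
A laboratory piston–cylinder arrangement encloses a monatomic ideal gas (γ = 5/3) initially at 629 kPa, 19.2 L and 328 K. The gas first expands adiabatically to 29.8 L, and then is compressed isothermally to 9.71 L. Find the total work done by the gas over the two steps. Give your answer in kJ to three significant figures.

W_total ≈ -5.50 kJ

Step 1 (adiabatic): W = (P₁V₁ − P₂V₂)/(γ−1) = (12077 − 9009)/0.667 = 4602 J.
After step 1: P = 302.3 kPa, V = 29.8 L, T = 244.7 K.
Step 2 (isothermal): W = P₁V₁ ln(V₂/V₁) = (9009) ln(9.71/29.8) = -10102 J.
W_total = 4602 − 10102 = -5500 J.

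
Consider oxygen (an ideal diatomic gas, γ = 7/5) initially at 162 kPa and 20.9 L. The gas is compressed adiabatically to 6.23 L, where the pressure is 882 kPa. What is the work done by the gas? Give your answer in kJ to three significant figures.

Adiabatic: W = (P₁V₁ − P₂V₂)/(γ − 1) with γ = 7/5.
P₁V₁ = 3386 J, P₂V₂ = 5495 J.
W = (3386 − 5495) / 0.4 = -5273 J.

W ≈ -5.27 kJ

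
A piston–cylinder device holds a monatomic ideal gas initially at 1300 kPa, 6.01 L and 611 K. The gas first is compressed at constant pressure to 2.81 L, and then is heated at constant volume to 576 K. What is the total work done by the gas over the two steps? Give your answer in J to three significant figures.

Step 1 (isobaric): W = PΔV = (1300 kPa)(2.81 − 6.01 L) = -4160 J.
Step 2 (isochoric): W = 0 (constant volume).
W_total = -4160 + 0 = -4160 J.

W_total ≈ -4160 J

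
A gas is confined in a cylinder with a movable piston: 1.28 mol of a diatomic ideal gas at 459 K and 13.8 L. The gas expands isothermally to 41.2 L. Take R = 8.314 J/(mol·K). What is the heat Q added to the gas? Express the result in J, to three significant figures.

Q ≈ 5340 J

Isothermal ⇒ ΔU = 0, so Q = W = nRT ln(V₂/V₁).
Q = (1.28)(8.314)(459) ln(41.2/13.8) = 4885 × 1.094 = 5343 J.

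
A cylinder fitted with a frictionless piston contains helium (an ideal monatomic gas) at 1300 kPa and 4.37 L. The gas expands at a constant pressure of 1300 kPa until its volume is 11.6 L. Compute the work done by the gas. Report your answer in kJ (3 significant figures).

W ≈ 9.40 kJ

Isobaric: W = P ΔV.
W = (1300 kPa)(11.6 − 4.37 L) = (1300)(7.23) = 9399 J.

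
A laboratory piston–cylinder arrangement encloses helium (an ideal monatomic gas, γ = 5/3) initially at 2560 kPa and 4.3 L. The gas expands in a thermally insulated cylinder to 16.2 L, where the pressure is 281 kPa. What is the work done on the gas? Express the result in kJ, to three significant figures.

Adiabatic: W = (P₁V₁ − P₂V₂)/(γ − 1) with γ = 5/3.
P₁V₁ = 11008 J, P₂V₂ = 4552 J.
W = (11008 − 4552) / 0.6667 = 9684 J.
Work on gas = −W_by = -9684 J.

W ≈ -9.68 kJ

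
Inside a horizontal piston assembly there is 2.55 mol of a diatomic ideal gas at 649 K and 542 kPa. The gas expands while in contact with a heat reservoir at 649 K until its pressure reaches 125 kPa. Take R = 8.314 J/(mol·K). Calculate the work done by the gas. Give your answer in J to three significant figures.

W ≈ 20200 J

Isothermal process: W = nRT ln(V₂/V₁) = nRT ln(P₁/P₂).
W = (2.55)(8.314)(649) × ln(542/125)
  = 13759 × ln(4.336) = 13759 × 1.467
W_by_gas = 20184 J.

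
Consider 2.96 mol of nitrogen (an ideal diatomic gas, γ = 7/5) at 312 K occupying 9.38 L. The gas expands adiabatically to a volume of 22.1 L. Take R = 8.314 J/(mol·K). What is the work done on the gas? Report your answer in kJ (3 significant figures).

Adiabatic: TV^(γ−1) = const with γ = 7/5.
T₂ = T₁ (V₁/V₂)^(γ−1) = 312 × (9.38/22.1)^0.4 = 312 × 0.7098 = 221.5 K.
W_by = nCᵥ(T₁ − T₂) = (2.96)(20.79)(312 − 221.5) = 5571 J.
Work on gas = −W_by = -5571 J.

W ≈ -5.57 kJ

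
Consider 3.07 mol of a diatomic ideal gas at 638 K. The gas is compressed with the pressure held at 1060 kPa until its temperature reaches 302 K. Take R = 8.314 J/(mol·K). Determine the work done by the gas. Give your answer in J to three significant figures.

Isobaric: W = P ΔV = nR ΔT.
W = (3.07)(8.314)(302 − 638) = -8576 J.

W ≈ -8580 J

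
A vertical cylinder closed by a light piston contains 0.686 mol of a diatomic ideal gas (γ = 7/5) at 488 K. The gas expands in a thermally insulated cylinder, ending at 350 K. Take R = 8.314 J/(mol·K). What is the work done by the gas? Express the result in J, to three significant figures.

W ≈ 1970 J

Adiabatic ⇒ Q = 0, so W_by = −ΔU = nCᵥ(T₁ − T₂).
Cᵥ = 5R/2 = 20.79 J/(mol·K).
W = (0.686)(20.79)(488 − 350) = 1968 J.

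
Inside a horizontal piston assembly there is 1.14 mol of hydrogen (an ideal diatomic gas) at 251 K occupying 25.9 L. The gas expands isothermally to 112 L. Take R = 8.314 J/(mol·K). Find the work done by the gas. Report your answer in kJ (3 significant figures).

Isothermal: W = nRT ln(V₂/V₁).
W = (1.14)(8.314)(251) × ln(112/25.9)
  = 2379 × 1.464
W_by_gas = 3483 J.

W ≈ 3.48 kJ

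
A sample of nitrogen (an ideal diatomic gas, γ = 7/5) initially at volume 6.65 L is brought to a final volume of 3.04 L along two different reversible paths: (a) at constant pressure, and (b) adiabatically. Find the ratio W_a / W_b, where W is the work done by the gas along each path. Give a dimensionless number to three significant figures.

Path (a) isobaric: W = P₁(V₂ − V₁) → W_a/(P₁V₁) = -0.5429.
Path (b) adiabatic: W = P₁V₁(1 − (V₁/V₂)^(γ−1))/(γ−1) → W_b/(P₁V₁) = -0.9192.
W_a / W_b = -0.5429 / -0.9192 = 0.5906.

W_a / W_b ≈ 0.591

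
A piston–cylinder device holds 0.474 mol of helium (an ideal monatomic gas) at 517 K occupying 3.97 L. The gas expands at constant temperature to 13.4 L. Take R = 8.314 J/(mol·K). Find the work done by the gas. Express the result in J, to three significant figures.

Isothermal: W = nRT ln(V₂/V₁).
W = (0.474)(8.314)(517) × ln(13.4/3.97)
  = 2037 × 1.216
W_by_gas = 2478 J.

W ≈ 2480 J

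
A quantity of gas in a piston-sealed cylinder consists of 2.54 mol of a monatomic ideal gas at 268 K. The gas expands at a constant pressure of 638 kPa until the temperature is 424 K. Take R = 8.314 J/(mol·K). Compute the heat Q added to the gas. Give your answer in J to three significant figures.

Isobaric: W = nRΔT = (2.54)(8.314)(156) = 3294 J.
ΔU = nCᵥΔT with Cᵥ = 3R/2: ΔU = (2.54)(12.47)(156) = 4942 J.
Q = ΔU + W = 4942 + 3294 = 8236 J.

Q ≈ 8240 J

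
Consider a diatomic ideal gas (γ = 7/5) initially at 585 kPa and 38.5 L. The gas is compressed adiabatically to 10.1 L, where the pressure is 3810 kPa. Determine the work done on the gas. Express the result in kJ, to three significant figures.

Adiabatic: W = (P₁V₁ − P₂V₂)/(γ − 1) with γ = 7/5.
P₁V₁ = 22522 J, P₂V₂ = 38481 J.
W = (22522 − 38481) / 0.4 = -39896 J.
Work on gas = −W_by = 39896 J.

W ≈ 39.9 kJ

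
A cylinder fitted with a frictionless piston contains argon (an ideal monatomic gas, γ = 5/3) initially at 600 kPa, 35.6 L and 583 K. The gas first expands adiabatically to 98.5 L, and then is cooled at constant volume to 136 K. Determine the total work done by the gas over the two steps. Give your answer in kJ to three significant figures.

W_total ≈ 15.8 kJ

Step 1 (adiabatic): W = (P₁V₁ − P₂V₂)/(γ−1) = (21360 − 10838)/0.667 = 15783 J.
Step 2 (isochoric): W = 0 (constant volume).
W_total = 15783 + 0 = 15783 J.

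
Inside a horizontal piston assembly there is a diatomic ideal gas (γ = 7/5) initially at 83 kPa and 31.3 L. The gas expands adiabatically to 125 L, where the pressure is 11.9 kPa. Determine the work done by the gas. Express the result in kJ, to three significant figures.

W ≈ 2.78 kJ

Adiabatic: W = (P₁V₁ − P₂V₂)/(γ − 1) with γ = 7/5.
P₁V₁ = 2598 J, P₂V₂ = 1488 J.
W = (2598 − 1488) / 0.4 = 2776 J.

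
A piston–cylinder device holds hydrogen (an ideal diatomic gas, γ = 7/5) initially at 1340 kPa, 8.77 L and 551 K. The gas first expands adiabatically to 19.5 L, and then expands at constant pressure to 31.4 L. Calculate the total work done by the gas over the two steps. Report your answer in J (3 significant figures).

W_total ≈ 13200 J

Step 1 (adiabatic): W = (P₁V₁ − P₂V₂)/(γ−1) = (11752 − 8537)/0.4 = 8038 J.
After step 1: P = 437.8 kPa, V = 19.5 L, T = 400.3 K.
Step 2 (isobaric): W = PΔV = (437.8 kPa)(31.4 − 19.5 L) = 5210 J.
W_total = 8038 + 5210 = 13247 J.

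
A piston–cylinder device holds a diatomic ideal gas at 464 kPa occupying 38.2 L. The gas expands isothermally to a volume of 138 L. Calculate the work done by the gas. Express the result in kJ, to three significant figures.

Isothermal: W = nRT ln(V₂/V₁) = P₁V₁ ln(V₂/V₁).
P₁V₁ = (464 kPa)(38.2 L) = 17725 J.
W = 17725 × ln(138/38.2) = 17725 × 1.284
W_by_gas = 22766 J.

W ≈ 22.8 kJ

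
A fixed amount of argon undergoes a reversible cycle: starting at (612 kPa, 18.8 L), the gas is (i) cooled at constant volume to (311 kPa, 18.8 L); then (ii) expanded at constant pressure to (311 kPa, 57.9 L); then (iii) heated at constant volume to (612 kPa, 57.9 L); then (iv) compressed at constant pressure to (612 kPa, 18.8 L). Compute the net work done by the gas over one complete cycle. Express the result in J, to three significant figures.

Constant-volume legs do no work.
W(ii) = (311)(57.9 − 18.8) = 12160 J; W(iv) = (612)(18.8 − 57.9) = -23929 J.
W_net = 12160 − 23929 = -11769 J (the counter-clockwise enclosed area).

W_net ≈ -11800 J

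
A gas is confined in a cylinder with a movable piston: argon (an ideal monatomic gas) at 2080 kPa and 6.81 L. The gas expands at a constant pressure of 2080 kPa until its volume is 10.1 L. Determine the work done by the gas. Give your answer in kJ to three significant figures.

Isobaric: W = P ΔV.
W = (2080 kPa)(10.1 − 6.81 L) = (2080)(3.29) = 6843 J.

W ≈ 6.84 kJ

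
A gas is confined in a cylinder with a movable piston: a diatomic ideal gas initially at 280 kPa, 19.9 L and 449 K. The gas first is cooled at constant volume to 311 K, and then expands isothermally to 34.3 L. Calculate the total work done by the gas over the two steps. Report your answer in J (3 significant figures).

W_total ≈ 2100 J

Step 1 (isochoric): W = 0 (constant volume).
After step 1: P = 193.9 kPa (V unchanged).
Step 2 (isothermal): W = P₁V₁ ln(V₂/V₁) = (3859) ln(34.3/19.9) = 2101 J.
W_total = 0 + 2101 = 2101 J.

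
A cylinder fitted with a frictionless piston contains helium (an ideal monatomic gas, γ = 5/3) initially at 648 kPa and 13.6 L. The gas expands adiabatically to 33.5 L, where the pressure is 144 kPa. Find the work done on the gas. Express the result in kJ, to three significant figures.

W ≈ -5.98 kJ

Adiabatic: W = (P₁V₁ − P₂V₂)/(γ − 1) with γ = 5/3.
P₁V₁ = 8813 J, P₂V₂ = 4824 J.
W = (8813 − 4824) / 0.6667 = 5983 J.
Work on gas = −W_by = -5983 J.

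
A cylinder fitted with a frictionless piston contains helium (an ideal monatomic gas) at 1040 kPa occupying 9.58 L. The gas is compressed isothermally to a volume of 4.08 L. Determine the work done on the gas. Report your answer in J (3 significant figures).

W ≈ 8500 J

Isothermal: W = nRT ln(V₂/V₁) = P₁V₁ ln(V₂/V₁).
P₁V₁ = (1040 kPa)(9.58 L) = 9963 J.
W = 9963 × ln(4.08/9.58) = 9963 × -0.8536
W_by_gas = -8504 J; work on gas = −W_by = 8504 J.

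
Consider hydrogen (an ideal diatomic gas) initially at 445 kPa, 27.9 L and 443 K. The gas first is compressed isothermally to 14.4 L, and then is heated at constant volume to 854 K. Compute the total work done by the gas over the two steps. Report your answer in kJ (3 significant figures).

Step 1 (isothermal): W = P₁V₁ ln(V₂/V₁) = (12416) ln(14.4/27.9) = -8212 J.
Step 2 (isochoric): W = 0 (constant volume).
W_total = -8212 + 0 = -8212 J.

W_total ≈ -8.21 kJ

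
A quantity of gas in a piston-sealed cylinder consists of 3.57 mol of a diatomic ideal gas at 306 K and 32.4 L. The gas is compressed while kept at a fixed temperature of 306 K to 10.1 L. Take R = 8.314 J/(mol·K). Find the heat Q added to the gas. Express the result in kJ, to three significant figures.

Q ≈ -10.6 kJ

Isothermal ⇒ ΔU = 0, so Q = W = nRT ln(V₂/V₁).
Q = (3.57)(8.314)(306) ln(10.1/32.4) = 9082 × -1.166 = -10587 J.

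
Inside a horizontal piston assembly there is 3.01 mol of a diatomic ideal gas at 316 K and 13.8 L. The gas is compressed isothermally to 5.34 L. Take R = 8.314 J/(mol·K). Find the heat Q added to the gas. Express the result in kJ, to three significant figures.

Q ≈ -7.51 kJ

Isothermal ⇒ ΔU = 0, so Q = W = nRT ln(V₂/V₁).
Q = (3.01)(8.314)(316) ln(5.34/13.8) = 7908 × -0.9494 = -7508 J.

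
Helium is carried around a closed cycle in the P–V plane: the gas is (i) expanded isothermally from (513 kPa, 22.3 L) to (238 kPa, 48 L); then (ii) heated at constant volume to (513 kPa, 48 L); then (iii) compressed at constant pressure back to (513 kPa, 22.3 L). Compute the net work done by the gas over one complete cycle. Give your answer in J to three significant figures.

W_net ≈ -4410 J

Leg (i): W = PᵢVᵢ ln(V_f/Vᵢ) = (11440) ln(48/22.3) = 8770 J.
Leg (ii): W = 0.
Leg (iii): W = PΔV = (513)(22.3 − 48) = -13184 J.
W_net = 8770 − 13184 = -4414 J.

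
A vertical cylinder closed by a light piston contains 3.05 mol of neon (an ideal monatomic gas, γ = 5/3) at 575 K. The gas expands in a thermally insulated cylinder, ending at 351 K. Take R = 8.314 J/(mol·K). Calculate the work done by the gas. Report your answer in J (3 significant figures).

W ≈ 8520 J

Adiabatic ⇒ Q = 0, so W_by = −ΔU = nCᵥ(T₁ − T₂).
Cᵥ = 3R/2 = 12.47 J/(mol·K).
W = (3.05)(12.47)(575 − 351) = 8520 J.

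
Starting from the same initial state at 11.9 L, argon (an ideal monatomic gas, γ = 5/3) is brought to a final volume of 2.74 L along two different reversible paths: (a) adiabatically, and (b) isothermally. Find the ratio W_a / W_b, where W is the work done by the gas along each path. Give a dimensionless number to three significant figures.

W_a / W_b ≈ 1.70

Path (a) adiabatic: W = P₁V₁(1 − (V₁/V₂)^(γ−1))/(γ−1) → W_a/(P₁V₁) = -2.493.
Path (b) isothermal: W = P₁V₁ ln(V₂/V₁) → W_b/(P₁V₁) = -1.469.
W_a / W_b = -2.493 / -1.469 = 1.697.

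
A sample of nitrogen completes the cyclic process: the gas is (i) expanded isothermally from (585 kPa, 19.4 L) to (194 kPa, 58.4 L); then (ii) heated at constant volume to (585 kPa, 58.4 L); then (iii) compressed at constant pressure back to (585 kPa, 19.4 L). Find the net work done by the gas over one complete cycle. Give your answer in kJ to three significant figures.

W_net ≈ -10.3 kJ

Leg (i): W = PᵢVᵢ ln(V_f/Vᵢ) = (11349) ln(58.4/19.4) = 12507 J.
Leg (ii): W = 0.
Leg (iii): W = PΔV = (585)(19.4 − 58.4) = -22815 J.
W_net = 12507 − 22815 = -10308 J.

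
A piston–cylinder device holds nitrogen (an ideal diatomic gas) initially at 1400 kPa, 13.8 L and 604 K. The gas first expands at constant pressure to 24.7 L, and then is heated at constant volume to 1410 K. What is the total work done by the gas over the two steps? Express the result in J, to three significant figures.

Step 1 (isobaric): W = PΔV = (1400 kPa)(24.7 − 13.8 L) = 15260 J.
Step 2 (isochoric): W = 0 (constant volume).
W_total = 15260 + 0 = 15260 J.

W_total ≈ 15300 J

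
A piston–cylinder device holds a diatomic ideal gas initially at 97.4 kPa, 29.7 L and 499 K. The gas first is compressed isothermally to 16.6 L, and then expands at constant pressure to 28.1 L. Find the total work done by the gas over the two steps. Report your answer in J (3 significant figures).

Step 1 (isothermal): W = P₁V₁ ln(V₂/V₁) = (2893) ln(16.6/29.7) = -1683 J.
After step 1: P = 174.3 kPa, V = 16.6 L, T = 499 K.
Step 2 (isobaric): W = PΔV = (174.3 kPa)(28.1 − 16.6 L) = 2004 J.
W_total = -1683 + 2004 = 321.2 J.

W_total ≈ 321 J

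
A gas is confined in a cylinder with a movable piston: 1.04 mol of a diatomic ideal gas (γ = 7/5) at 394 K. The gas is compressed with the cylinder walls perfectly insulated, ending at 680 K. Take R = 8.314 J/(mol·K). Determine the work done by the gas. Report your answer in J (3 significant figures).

Adiabatic ⇒ Q = 0, so W_by = −ΔU = nCᵥ(T₁ − T₂).
Cᵥ = 5R/2 = 20.79 J/(mol·K).
W = (1.04)(20.79)(394 − 680) = -6182 J.

W ≈ -6180 J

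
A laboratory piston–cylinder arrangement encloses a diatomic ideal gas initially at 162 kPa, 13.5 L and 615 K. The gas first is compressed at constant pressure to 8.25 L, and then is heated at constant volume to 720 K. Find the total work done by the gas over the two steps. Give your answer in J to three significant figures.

W_total ≈ -850 J

Step 1 (isobaric): W = PΔV = (162 kPa)(8.25 − 13.5 L) = -850.5 J.
Step 2 (isochoric): W = 0 (constant volume).
W_total = -850.5 + 0 = -850.5 J.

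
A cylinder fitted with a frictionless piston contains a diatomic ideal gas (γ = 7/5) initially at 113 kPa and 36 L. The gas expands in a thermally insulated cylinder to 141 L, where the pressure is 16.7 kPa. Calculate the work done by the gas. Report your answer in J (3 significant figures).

Adiabatic: W = (P₁V₁ − P₂V₂)/(γ − 1) with γ = 7/5.
P₁V₁ = 4068 J, P₂V₂ = 2355 J.
W = (4068 − 2355) / 0.4 = 4283 J.

W ≈ 4280 J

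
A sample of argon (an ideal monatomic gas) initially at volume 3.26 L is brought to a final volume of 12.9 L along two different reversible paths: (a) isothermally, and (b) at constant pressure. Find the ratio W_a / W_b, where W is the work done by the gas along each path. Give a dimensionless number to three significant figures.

W_a / W_b ≈ 0.465

Path (a) isothermal: W = P₁V₁ ln(V₂/V₁) → W_a/(P₁V₁) = 1.376.
Path (b) isobaric: W = P₁(V₂ − V₁) → W_b/(P₁V₁) = 2.957.
W_a / W_b = 1.376 / 2.957 = 0.4652.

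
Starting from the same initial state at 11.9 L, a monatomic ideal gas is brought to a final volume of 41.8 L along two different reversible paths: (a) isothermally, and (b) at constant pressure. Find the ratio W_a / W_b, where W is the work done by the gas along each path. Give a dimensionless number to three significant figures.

Path (a) isothermal: W = P₁V₁ ln(V₂/V₁) → W_a/(P₁V₁) = 1.256.
Path (b) isobaric: W = P₁(V₂ − V₁) → W_b/(P₁V₁) = 2.513.
W_a / W_b = 1.256 / 2.513 = 0.5.

W_a / W_b ≈ 0.500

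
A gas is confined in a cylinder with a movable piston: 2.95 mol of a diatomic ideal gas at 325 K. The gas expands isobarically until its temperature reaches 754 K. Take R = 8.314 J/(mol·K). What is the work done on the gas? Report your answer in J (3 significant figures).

Isobaric: W = P ΔV = nR ΔT.
W = (2.95)(8.314)(754 − 325) = 10522 J.
Work on gas = −W_by = -10522 J.

W ≈ -10500 J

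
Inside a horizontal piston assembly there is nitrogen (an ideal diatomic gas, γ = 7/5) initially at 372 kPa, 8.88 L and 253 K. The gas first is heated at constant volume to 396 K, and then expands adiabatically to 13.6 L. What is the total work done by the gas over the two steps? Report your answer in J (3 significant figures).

Step 1 (isochoric): W = 0 (constant volume).
After step 1: P = 582.3 kPa (V unchanged).
Step 2 (adiabatic): W = (P₁V₁ − P₂V₂)/(γ−1) = (5170 − 4360)/0.4 = 2026 J.
W_total = 0 + 2026 = 2026 J.

W_total ≈ 2030 J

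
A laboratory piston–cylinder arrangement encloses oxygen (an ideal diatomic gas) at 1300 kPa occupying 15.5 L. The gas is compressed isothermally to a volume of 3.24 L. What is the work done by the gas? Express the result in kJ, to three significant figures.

W ≈ -31.5 kJ

Isothermal: W = nRT ln(V₂/V₁) = P₁V₁ ln(V₂/V₁).
P₁V₁ = (1300 kPa)(15.5 L) = 20150 J.
W = 20150 × ln(3.24/15.5) = 20150 × -1.565
W_by_gas = -31540 J.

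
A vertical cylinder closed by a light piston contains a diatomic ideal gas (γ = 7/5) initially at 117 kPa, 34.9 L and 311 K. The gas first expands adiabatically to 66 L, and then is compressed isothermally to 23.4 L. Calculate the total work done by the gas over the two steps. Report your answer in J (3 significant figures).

Step 1 (adiabatic): W = (P₁V₁ − P₂V₂)/(γ−1) = (4083 − 3165)/0.4 = 2297 J.
After step 1: P = 47.95 kPa, V = 66 L, T = 241 K.
Step 2 (isothermal): W = P₁V₁ ln(V₂/V₁) = (3165) ln(23.4/66) = -3281 J.
W_total = 2297 − 3281 = -984.8 J.

W_total ≈ -985 J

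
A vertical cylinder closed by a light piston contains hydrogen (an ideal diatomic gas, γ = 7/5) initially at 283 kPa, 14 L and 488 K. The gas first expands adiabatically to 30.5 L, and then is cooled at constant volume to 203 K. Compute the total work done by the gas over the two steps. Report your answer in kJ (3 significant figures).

Step 1 (adiabatic): W = (P₁V₁ − P₂V₂)/(γ−1) = (3962 − 2902)/0.4 = 2651 J.
Step 2 (isochoric): W = 0 (constant volume).
W_total = 2651 + 0 = 2651 J.

W_total ≈ 2.65 kJ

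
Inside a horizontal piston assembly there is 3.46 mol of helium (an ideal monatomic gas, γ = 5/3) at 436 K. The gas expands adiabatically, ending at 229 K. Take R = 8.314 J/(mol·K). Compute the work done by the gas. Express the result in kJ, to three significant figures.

W ≈ 8.93 kJ

Adiabatic ⇒ Q = 0, so W_by = −ΔU = nCᵥ(T₁ − T₂).
Cᵥ = 3R/2 = 12.47 J/(mol·K).
W = (3.46)(12.47)(436 − 229) = 8932 J.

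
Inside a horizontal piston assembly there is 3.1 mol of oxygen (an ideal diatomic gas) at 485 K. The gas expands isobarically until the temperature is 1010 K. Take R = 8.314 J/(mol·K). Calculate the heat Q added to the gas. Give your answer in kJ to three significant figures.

Isobaric: W = nRΔT = (3.1)(8.314)(525) = 13531 J.
ΔU = nCᵥΔT with Cᵥ = 5R/2: ΔU = (3.1)(20.79)(525) = 33828 J.
Q = ΔU + W = 33828 + 13531 = 47359 J.

Q ≈ 47.4 kJ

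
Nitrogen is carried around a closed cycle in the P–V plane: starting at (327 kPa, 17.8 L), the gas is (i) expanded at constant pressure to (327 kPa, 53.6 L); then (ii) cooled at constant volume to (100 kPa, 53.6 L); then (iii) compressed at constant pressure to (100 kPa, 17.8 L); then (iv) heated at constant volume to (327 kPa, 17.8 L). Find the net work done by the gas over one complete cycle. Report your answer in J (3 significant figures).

W_net ≈ 8130 J

Constant-volume legs do no work.
W(i) = (327)(53.6 − 17.8) = 11707 J; W(iii) = (100)(17.8 − 53.6) = -3580 J.
W_net = 11707 − 3580 = 8127 J (the clockwise enclosed area).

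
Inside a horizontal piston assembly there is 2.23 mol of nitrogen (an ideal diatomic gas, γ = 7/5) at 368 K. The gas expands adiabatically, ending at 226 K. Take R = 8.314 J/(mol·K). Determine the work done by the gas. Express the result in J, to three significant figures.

W ≈ 6580 J

Adiabatic ⇒ Q = 0, so W_by = −ΔU = nCᵥ(T₁ − T₂).
Cᵥ = 5R/2 = 20.79 J/(mol·K).
W = (2.23)(20.79)(368 − 226) = 6582 J.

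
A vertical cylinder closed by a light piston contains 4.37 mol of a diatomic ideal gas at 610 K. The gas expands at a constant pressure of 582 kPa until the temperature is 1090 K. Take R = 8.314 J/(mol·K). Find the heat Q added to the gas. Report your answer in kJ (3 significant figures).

Q ≈ 61.0 kJ

Isobaric: W = nRΔT = (4.37)(8.314)(480) = 17439 J.
ΔU = nCᵥΔT with Cᵥ = 5R/2: ΔU = (4.37)(20.79)(480) = 43599 J.
Q = ΔU + W = 43599 + 17439 = 61038 J.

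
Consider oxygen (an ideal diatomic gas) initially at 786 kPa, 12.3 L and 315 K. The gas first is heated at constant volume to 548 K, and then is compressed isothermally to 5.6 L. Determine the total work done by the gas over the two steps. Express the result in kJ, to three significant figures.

Step 1 (isochoric): W = 0 (constant volume).
After step 1: P = 1367 kPa (V unchanged).
Step 2 (isothermal): W = P₁V₁ ln(V₂/V₁) = (16819) ln(5.6/12.3) = -13234 J.
W_total = 0 − 13234 = -13234 J.

W_total ≈ -13.2 kJ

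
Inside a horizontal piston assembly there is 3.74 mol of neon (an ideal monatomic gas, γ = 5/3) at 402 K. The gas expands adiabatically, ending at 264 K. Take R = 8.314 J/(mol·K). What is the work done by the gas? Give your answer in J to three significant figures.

Adiabatic ⇒ Q = 0, so W_by = −ΔU = nCᵥ(T₁ − T₂).
Cᵥ = 3R/2 = 12.47 J/(mol·K).
W = (3.74)(12.47)(402 − 264) = 6437 J.

W ≈ 6440 J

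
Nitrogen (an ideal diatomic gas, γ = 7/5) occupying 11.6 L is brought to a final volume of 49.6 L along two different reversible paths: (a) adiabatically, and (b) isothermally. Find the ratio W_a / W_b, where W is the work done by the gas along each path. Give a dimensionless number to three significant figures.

W_a / W_b ≈ 0.758

Path (a) adiabatic: W = P₁V₁(1 − (V₁/V₂)^(γ−1))/(γ−1) → W_a/(P₁V₁) = 1.102.
Path (b) isothermal: W = P₁V₁ ln(V₂/V₁) → W_b/(P₁V₁) = 1.453.
W_a / W_b = 1.102 / 1.453 = 0.7584.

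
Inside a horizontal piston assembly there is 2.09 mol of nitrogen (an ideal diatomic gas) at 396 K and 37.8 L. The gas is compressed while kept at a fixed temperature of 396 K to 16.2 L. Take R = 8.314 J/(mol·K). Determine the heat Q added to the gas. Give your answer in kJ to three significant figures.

Q ≈ -5.83 kJ

Isothermal ⇒ ΔU = 0, so Q = W = nRT ln(V₂/V₁).
Q = (2.09)(8.314)(396) ln(16.2/37.8) = 6881 × -0.8473 = -5830 J.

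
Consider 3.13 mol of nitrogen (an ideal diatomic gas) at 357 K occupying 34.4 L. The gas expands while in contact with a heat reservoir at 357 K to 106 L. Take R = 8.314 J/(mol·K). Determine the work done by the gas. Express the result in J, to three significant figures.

Isothermal: W = nRT ln(V₂/V₁).
W = (3.13)(8.314)(357) × ln(106/34.4)
  = 9290 × 1.125
W_by_gas = 10455 J.

W ≈ 10500 J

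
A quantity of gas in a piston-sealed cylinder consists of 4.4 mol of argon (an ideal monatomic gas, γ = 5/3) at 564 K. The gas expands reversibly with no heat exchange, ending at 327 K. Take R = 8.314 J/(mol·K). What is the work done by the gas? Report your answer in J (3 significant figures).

Adiabatic ⇒ Q = 0, so W_by = −ΔU = nCᵥ(T₁ − T₂).
Cᵥ = 3R/2 = 12.47 J/(mol·K).
W = (4.4)(12.47)(564 − 327) = 13005 J.

W ≈ 13000 J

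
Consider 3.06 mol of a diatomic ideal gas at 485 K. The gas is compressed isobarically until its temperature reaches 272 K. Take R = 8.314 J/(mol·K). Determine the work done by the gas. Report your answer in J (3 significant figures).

Isobaric: W = P ΔV = nR ΔT.
W = (3.06)(8.314)(272 − 485) = -5419 J.

W ≈ -5420 J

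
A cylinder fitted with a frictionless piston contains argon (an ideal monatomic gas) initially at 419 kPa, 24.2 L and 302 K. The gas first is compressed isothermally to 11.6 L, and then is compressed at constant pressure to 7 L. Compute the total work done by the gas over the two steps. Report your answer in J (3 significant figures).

W_total ≈ -11500 J

Step 1 (isothermal): W = P₁V₁ ln(V₂/V₁) = (10140) ln(11.6/24.2) = -7456 J.
After step 1: P = 874.1 kPa, V = 11.6 L, T = 302 K.
Step 2 (isobaric): W = PΔV = (874.1 kPa)(7 − 11.6 L) = -4021 J.
W_total = -7456 − 4021 = -11477 J.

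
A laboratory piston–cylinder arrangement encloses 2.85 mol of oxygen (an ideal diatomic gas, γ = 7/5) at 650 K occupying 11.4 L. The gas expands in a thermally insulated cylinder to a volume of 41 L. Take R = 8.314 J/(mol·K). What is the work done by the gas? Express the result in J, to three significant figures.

Adiabatic: TV^(γ−1) = const with γ = 7/5.
T₂ = T₁ (V₁/V₂)^(γ−1) = 650 × (11.4/41)^0.4 = 650 × 0.5993 = 389.5 K.
W_by = nCᵥ(T₁ − T₂) = (2.85)(20.79)(650 − 389.5) = 15428 J.

W ≈ 15400 J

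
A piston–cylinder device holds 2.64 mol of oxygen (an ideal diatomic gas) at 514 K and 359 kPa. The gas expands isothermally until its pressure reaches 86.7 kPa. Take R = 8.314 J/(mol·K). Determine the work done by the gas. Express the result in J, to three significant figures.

Isothermal process: W = nRT ln(V₂/V₁) = nRT ln(P₁/P₂).
W = (2.64)(8.314)(514) × ln(359/86.7)
  = 11282 × ln(4.141) = 11282 × 1.421
W_by_gas = 16030 J.

W ≈ 16000 J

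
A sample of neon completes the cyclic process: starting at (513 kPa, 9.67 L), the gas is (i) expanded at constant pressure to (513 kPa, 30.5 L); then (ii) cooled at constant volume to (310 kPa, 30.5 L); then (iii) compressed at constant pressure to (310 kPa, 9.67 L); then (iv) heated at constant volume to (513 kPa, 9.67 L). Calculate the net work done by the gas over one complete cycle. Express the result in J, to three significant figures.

W_net ≈ 4230 J

Constant-volume legs do no work.
W(i) = (513)(30.5 − 9.67) = 10686 J; W(iii) = (310)(9.67 − 30.5) = -6457 J.
W_net = 10686 − 6457 = 4228 J (the clockwise enclosed area).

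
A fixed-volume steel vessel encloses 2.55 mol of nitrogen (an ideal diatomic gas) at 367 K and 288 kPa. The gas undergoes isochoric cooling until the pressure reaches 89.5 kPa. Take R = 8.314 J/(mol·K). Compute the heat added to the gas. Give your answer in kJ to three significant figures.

Q ≈ -13.4 kJ

Constant volume ⇒ W = 0, so Q = ΔU = nCᵥΔT with Cᵥ = 5R/2 = 20.79 J/(mol·K).
At constant V, T₂/T₁ = P₂/P₁ ⇒ ΔT = T₁(P₂/P₁ − 1) = 367·(89.5/288 − 1) = -252.9 K.
ΔU = (2.55)(20.79)(-252.9) = -13407 J.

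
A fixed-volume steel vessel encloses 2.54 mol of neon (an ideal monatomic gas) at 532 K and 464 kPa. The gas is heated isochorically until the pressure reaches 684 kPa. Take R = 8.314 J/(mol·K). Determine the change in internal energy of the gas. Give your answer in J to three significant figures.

Constant volume ⇒ W = 0, so Q = ΔU = nCᵥΔT with Cᵥ = 3R/2 = 12.47 J/(mol·K).
At constant V, T₂/T₁ = P₂/P₁ ⇒ ΔT = T₁(P₂/P₁ − 1) = 532·(684/464 − 1) = 252.2 K.
ΔU = (2.54)(12.47)(252.2) = 7990 J.

ΔU ≈ 7990 J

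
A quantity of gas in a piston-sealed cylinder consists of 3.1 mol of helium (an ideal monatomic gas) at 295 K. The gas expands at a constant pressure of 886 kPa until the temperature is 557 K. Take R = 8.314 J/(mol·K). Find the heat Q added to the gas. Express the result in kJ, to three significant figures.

Isobaric: W = nRΔT = (3.1)(8.314)(262) = 6753 J.
ΔU = nCᵥΔT with Cᵥ = 3R/2: ΔU = (3.1)(12.47)(262) = 10129 J.
Q = ΔU + W = 10129 + 6753 = 16882 J.

Q ≈ 16.9 kJ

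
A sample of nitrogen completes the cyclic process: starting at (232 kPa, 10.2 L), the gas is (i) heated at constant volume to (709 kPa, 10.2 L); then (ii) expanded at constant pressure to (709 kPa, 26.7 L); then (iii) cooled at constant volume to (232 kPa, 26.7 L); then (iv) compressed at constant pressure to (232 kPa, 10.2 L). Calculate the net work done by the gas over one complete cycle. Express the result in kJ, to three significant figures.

Constant-volume legs do no work.
W(ii) = (709)(26.7 − 10.2) = 11698 J; W(iv) = (232)(10.2 − 26.7) = -3828 J.
W_net = 11698 − 3828 = 7870 J (the clockwise enclosed area).

W_net ≈ 7.87 kJ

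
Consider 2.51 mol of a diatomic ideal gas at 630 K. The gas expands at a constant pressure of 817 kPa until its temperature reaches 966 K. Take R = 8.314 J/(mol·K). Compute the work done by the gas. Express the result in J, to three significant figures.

Isobaric: W = P ΔV = nR ΔT.
W = (2.51)(8.314)(966 − 630) = 7012 J.

W ≈ 7010 J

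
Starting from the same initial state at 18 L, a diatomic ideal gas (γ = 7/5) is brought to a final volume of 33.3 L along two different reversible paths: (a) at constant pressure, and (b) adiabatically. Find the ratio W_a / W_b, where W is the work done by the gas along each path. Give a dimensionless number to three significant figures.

Path (a) isobaric: W = P₁(V₂ − V₁) → W_a/(P₁V₁) = 0.85.
Path (b) adiabatic: W = P₁V₁(1 − (V₁/V₂)^(γ−1))/(γ−1) → W_b/(P₁V₁) = 0.5453.
W_a / W_b = 0.85 / 0.5453 = 1.559.

W_a / W_b ≈ 1.56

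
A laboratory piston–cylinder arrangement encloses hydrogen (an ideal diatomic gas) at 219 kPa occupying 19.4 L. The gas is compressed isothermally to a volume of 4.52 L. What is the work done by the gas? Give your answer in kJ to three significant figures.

W ≈ -6.19 kJ

Isothermal: W = nRT ln(V₂/V₁) = P₁V₁ ln(V₂/V₁).
P₁V₁ = (219 kPa)(19.4 L) = 4249 J.
W = 4249 × ln(4.52/19.4) = 4249 × -1.457
W_by_gas = -6189 J.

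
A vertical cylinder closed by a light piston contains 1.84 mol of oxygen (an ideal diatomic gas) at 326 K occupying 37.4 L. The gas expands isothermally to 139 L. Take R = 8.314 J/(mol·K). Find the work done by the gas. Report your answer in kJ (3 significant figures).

W ≈ 6.55 kJ

Isothermal: W = nRT ln(V₂/V₁).
W = (1.84)(8.314)(326) × ln(139/37.4)
  = 4987 × 1.313
W_by_gas = 6547 J.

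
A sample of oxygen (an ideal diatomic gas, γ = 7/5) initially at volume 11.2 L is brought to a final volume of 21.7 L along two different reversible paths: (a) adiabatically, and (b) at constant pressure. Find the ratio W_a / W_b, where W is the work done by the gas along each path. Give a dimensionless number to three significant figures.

Path (a) adiabatic: W = P₁V₁(1 − (V₁/V₂)^(γ−1))/(γ−1) → W_a/(P₁V₁) = 0.5811.
Path (b) isobaric: W = P₁(V₂ − V₁) → W_b/(P₁V₁) = 0.9375.
W_a / W_b = 0.5811 / 0.9375 = 0.6199.

W_a / W_b ≈ 0.620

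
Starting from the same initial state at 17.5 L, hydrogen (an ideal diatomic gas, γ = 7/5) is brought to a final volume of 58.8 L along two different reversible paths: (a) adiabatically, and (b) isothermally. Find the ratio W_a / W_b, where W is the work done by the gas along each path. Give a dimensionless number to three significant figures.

W_a / W_b ≈ 0.792

Path (a) adiabatic: W = P₁V₁(1 − (V₁/V₂)^(γ−1))/(γ−1) → W_a/(P₁V₁) = 0.9604.
Path (b) isothermal: W = P₁V₁ ln(V₂/V₁) → W_b/(P₁V₁) = 1.212.
W_a / W_b = 0.9604 / 1.212 = 0.7925.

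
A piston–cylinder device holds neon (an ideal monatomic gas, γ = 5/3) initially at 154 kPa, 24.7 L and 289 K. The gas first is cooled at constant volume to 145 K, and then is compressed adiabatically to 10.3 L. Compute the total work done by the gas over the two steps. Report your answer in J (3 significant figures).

W_total ≈ -2270 J

Step 1 (isochoric): W = 0 (constant volume).
After step 1: P = 77.27 kPa (V unchanged).
Step 2 (adiabatic): W = (P₁V₁ − P₂V₂)/(γ−1) = (1908 − 3419)/0.667 = -2266 J.
W_total = 0 − 2266 = -2266 J.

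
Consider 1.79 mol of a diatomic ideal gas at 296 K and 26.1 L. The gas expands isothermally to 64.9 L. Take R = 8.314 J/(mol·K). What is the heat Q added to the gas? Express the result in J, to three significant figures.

Isothermal ⇒ ΔU = 0, so Q = W = nRT ln(V₂/V₁).
Q = (1.79)(8.314)(296) ln(64.9/26.1) = 4405 × 0.9109 = 4013 J.

Q ≈ 4010 J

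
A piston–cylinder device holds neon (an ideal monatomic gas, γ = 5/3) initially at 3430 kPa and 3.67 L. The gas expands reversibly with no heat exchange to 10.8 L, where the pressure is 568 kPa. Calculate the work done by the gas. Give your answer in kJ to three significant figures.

W ≈ 9.68 kJ

Adiabatic: W = (P₁V₁ − P₂V₂)/(γ − 1) with γ = 5/3.
P₁V₁ = 12588 J, P₂V₂ = 6134 J.
W = (12588 − 6134) / 0.6667 = 9681 J.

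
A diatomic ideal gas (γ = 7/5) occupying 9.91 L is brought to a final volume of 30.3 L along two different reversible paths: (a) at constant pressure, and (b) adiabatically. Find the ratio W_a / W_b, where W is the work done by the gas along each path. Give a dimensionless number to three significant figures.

W_a / W_b ≈ 2.28

Path (a) isobaric: W = P₁(V₂ − V₁) → W_a/(P₁V₁) = 2.058.
Path (b) adiabatic: W = P₁V₁(1 − (V₁/V₂)^(γ−1))/(γ−1) → W_b/(P₁V₁) = 0.9012.
W_a / W_b = 2.058 / 0.9012 = 2.283.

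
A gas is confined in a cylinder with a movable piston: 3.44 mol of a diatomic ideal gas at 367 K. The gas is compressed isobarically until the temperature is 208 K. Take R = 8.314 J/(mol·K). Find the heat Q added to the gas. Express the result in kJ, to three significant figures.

Q ≈ -15.9 kJ

Isobaric: W = nRΔT = (3.44)(8.314)(-159) = -4547 J.
ΔU = nCᵥΔT with Cᵥ = 5R/2: ΔU = (3.44)(20.79)(-159) = -11369 J.
Q = ΔU + W = -11369 − 4547 = -15916 J.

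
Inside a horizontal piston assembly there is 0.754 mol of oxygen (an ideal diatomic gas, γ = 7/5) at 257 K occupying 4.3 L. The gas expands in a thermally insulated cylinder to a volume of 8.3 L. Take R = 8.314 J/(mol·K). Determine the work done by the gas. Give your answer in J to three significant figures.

Adiabatic: TV^(γ−1) = const with γ = 7/5.
T₂ = T₁ (V₁/V₂)^(γ−1) = 257 × (4.3/8.3)^0.4 = 257 × 0.7687 = 197.6 K.
W_by = nCᵥ(T₁ − T₂) = (0.754)(20.79)(257 − 197.6) = 931.6 J.

W ≈ 932 J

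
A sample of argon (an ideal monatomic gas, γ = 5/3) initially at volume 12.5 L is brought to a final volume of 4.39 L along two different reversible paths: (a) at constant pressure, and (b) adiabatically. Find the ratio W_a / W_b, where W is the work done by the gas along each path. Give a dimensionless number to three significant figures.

Path (a) isobaric: W = P₁(V₂ − V₁) → W_a/(P₁V₁) = -0.6488.
Path (b) adiabatic: W = P₁V₁(1 − (V₁/V₂)^(γ−1))/(γ−1) → W_b/(P₁V₁) = -1.513.
W_a / W_b = -0.6488 / -1.513 = 0.4287.

W_a / W_b ≈ 0.429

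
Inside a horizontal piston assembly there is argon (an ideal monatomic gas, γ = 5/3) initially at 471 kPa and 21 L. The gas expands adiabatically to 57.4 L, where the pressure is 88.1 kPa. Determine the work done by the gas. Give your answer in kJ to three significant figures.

W ≈ 7.25 kJ

Adiabatic: W = (P₁V₁ − P₂V₂)/(γ − 1) with γ = 5/3.
P₁V₁ = 9891 J, P₂V₂ = 5057 J.
W = (9891 − 5057) / 0.6667 = 7251 J.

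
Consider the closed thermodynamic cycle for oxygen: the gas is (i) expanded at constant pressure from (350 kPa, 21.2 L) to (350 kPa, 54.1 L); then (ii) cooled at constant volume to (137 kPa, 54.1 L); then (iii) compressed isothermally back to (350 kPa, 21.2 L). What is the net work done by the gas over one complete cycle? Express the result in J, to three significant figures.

W_net ≈ 4570 J

Leg (i): W = PΔV = (350)(54.1 − 21.2) = 11515 J.
Leg (ii): W = 0.
Leg (iii): W = PᵢVᵢ ln(V_f/Vᵢ) = (7412) ln(21.2/54.1) = -6944 J.
W_net = 11515 − 6944 = 4571 J.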